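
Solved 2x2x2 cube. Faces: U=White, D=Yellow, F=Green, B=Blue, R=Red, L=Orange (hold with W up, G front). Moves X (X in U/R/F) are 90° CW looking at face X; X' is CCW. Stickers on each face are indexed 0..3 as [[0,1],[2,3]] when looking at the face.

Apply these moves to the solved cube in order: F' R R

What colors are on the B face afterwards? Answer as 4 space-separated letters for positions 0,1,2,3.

After move 1 (F'): F=GGGG U=WWRR R=YRYR D=OOYY L=OWOW
After move 2 (R): R=YYRR U=WGRG F=GOGY D=OBYB B=RBWB
After move 3 (R): R=RYRY U=WORY F=GBGB D=OWYR B=GBGB
Query: B face = GBGB

Answer: G B G B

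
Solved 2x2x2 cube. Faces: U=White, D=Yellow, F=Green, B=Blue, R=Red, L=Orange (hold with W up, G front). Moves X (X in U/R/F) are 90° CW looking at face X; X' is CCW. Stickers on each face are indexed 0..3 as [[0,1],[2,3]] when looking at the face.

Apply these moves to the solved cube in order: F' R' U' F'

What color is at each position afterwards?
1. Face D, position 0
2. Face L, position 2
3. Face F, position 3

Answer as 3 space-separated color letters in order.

Answer: B O G

Derivation:
After move 1 (F'): F=GGGG U=WWRR R=YRYR D=OOYY L=OWOW
After move 2 (R'): R=RRYY U=WBRB F=GWGR D=OGYG B=YBOB
After move 3 (U'): U=BBWR F=OWGR R=GWYY B=RROB L=YBOW
After move 4 (F'): F=WROG U=BBGY R=GWOY D=BWYG L=YROW
Query 1: D[0] = B
Query 2: L[2] = O
Query 3: F[3] = G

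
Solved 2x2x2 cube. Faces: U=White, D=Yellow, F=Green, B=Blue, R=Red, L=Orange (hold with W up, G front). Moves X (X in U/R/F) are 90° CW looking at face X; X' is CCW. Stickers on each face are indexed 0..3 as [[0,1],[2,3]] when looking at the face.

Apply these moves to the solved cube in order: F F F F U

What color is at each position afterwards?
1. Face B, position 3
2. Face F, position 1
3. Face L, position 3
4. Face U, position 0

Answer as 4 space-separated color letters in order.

After move 1 (F): F=GGGG U=WWOO R=WRWR D=RRYY L=OYOY
After move 2 (F): F=GGGG U=WWYY R=OROR D=WWYY L=OROR
After move 3 (F): F=GGGG U=WWRR R=YRYR D=OOYY L=OWOW
After move 4 (F): F=GGGG U=WWWW R=RRRR D=YYYY L=OOOO
After move 5 (U): U=WWWW F=RRGG R=BBRR B=OOBB L=GGOO
Query 1: B[3] = B
Query 2: F[1] = R
Query 3: L[3] = O
Query 4: U[0] = W

Answer: B R O W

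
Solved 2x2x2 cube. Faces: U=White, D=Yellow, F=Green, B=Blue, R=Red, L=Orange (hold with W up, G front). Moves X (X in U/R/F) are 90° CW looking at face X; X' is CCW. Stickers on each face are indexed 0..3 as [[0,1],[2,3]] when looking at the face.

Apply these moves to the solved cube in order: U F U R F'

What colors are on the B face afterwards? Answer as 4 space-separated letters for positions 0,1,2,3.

Answer: W Y W B

Derivation:
After move 1 (U): U=WWWW F=RRGG R=BBRR B=OOBB L=GGOO
After move 2 (F): F=GRGR U=WWOG R=WBWR D=RBYY L=GYOY
After move 3 (U): U=OWGW F=WBGR R=OOWR B=GYBB L=GROY
After move 4 (R): R=WORO U=OBGR F=WBGY D=RBYG B=WYWB
After move 5 (F'): F=BYWG U=OBWR R=BORO D=RYYG L=GROG
Query: B face = WYWB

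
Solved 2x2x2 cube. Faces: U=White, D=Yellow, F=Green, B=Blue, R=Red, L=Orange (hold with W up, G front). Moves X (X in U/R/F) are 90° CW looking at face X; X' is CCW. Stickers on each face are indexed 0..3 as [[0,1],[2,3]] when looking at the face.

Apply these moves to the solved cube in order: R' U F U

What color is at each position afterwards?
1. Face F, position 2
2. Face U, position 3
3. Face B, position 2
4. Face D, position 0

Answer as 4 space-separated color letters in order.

After move 1 (R'): R=RRRR U=WBWB F=GWGW D=YGYG B=YBYB
After move 2 (U): U=WWBB F=RRGW R=YBRR B=OOYB L=GWOO
After move 3 (F): F=GRWR U=WWOW R=BBBR D=RYYG L=GYOG
After move 4 (U): U=OWWW F=BBWR R=OOBR B=GYYB L=GROG
Query 1: F[2] = W
Query 2: U[3] = W
Query 3: B[2] = Y
Query 4: D[0] = R

Answer: W W Y R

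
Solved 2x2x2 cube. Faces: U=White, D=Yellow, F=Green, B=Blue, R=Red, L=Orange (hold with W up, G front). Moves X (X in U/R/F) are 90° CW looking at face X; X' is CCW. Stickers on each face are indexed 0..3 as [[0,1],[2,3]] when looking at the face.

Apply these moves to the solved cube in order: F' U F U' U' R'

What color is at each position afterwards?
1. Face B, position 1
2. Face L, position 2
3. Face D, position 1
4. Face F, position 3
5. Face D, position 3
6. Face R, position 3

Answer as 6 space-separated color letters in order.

Answer: Y O W R R W

Derivation:
After move 1 (F'): F=GGGG U=WWRR R=YRYR D=OOYY L=OWOW
After move 2 (U): U=RWRW F=YRGG R=BBYR B=OWBB L=GGOW
After move 3 (F): F=GYGR U=RWWG R=RBWR D=YBYY L=GOOO
After move 4 (U'): U=WGRW F=GOGR R=GYWR B=RBBB L=OWOO
After move 5 (U'): U=GWWR F=OWGR R=GOWR B=GYBB L=RBOO
After move 6 (R'): R=ORGW U=GBWG F=OWGR D=YWYR B=YYBB
Query 1: B[1] = Y
Query 2: L[2] = O
Query 3: D[1] = W
Query 4: F[3] = R
Query 5: D[3] = R
Query 6: R[3] = W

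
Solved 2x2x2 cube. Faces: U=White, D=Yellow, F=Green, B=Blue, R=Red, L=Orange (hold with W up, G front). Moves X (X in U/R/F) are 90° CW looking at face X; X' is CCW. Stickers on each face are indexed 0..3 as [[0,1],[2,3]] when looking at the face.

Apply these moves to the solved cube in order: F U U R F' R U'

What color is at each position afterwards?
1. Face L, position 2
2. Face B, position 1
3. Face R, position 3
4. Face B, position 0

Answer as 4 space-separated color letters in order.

After move 1 (F): F=GGGG U=WWOO R=WRWR D=RRYY L=OYOY
After move 2 (U): U=OWOW F=WRGG R=BBWR B=OYBB L=GGOY
After move 3 (U): U=OOWW F=BBGG R=OYWR B=GGBB L=WROY
After move 4 (R): R=WORY U=OBWG F=BRGY D=RBYG B=WGOB
After move 5 (F'): F=RYBG U=OBWR R=BORY D=RYYG L=WGOW
After move 6 (R): R=RBYO U=OYWG F=RYBG D=ROYW B=RGBB
After move 7 (U'): U=YGOW F=WGBG R=RYYO B=RBBB L=RGOW
Query 1: L[2] = O
Query 2: B[1] = B
Query 3: R[3] = O
Query 4: B[0] = R

Answer: O B O R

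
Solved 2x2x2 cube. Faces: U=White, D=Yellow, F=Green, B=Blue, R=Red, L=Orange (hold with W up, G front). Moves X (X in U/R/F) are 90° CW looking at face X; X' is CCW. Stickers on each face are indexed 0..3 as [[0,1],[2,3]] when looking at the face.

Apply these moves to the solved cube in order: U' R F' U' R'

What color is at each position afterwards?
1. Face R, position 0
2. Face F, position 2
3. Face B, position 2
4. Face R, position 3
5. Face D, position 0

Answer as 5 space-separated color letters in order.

After move 1 (U'): U=WWWW F=OOGG R=GGRR B=RRBB L=BBOO
After move 2 (R): R=RGRG U=WOWG F=OYGY D=YBYR B=WRWB
After move 3 (F'): F=YYOG U=WORR R=BGYG D=BOYR L=BGOW
After move 4 (U'): U=ORWR F=BGOG R=YYYG B=BGWB L=WROW
After move 5 (R'): R=YGYY U=OWWB F=BROR D=BGYG B=RGOB
Query 1: R[0] = Y
Query 2: F[2] = O
Query 3: B[2] = O
Query 4: R[3] = Y
Query 5: D[0] = B

Answer: Y O O Y B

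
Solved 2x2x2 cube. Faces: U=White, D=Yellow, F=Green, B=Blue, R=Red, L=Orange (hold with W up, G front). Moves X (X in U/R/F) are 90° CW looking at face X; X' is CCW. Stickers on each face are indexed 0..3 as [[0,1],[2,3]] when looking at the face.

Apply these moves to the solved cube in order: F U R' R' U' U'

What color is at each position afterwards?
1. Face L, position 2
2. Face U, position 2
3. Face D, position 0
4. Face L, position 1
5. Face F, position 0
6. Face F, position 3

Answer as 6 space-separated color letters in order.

Answer: O R R W G O

Derivation:
After move 1 (F): F=GGGG U=WWOO R=WRWR D=RRYY L=OYOY
After move 2 (U): U=OWOW F=WRGG R=BBWR B=OYBB L=GGOY
After move 3 (R'): R=BRBW U=OBOO F=WWGW D=RRYG B=YYRB
After move 4 (R'): R=RWBB U=OROY F=WBGO D=RWYW B=GYRB
After move 5 (U'): U=RYOO F=GGGO R=WBBB B=RWRB L=GYOY
After move 6 (U'): U=YORO F=GYGO R=GGBB B=WBRB L=RWOY
Query 1: L[2] = O
Query 2: U[2] = R
Query 3: D[0] = R
Query 4: L[1] = W
Query 5: F[0] = G
Query 6: F[3] = O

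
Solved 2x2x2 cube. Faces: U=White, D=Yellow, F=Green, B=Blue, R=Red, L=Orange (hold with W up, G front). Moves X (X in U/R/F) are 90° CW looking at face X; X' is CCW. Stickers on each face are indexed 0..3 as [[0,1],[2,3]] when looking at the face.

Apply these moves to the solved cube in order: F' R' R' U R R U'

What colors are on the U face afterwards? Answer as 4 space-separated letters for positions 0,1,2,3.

Answer: W R R Y

Derivation:
After move 1 (F'): F=GGGG U=WWRR R=YRYR D=OOYY L=OWOW
After move 2 (R'): R=RRYY U=WBRB F=GWGR D=OGYG B=YBOB
After move 3 (R'): R=RYRY U=WORY F=GBGB D=OWYR B=GBGB
After move 4 (U): U=RWYO F=RYGB R=GBRY B=OWGB L=GBOW
After move 5 (R): R=RGYB U=RYYB F=RWGR D=OGYO B=OWWB
After move 6 (R): R=YRBG U=RWYR F=RGGO D=OWYO B=BWYB
After move 7 (U'): U=WRRY F=GBGO R=RGBG B=YRYB L=BWOW
Query: U face = WRRY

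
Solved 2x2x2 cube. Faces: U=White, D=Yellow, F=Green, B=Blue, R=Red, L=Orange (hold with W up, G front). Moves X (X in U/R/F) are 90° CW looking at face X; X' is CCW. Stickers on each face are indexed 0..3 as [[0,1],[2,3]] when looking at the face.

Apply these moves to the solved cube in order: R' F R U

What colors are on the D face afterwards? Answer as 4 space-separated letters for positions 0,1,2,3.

After move 1 (R'): R=RRRR U=WBWB F=GWGW D=YGYG B=YBYB
After move 2 (F): F=GGWW U=WBOO R=WRBR D=RRYG L=OYOG
After move 3 (R): R=BWRR U=WGOW F=GRWG D=RYYY B=OBBB
After move 4 (U): U=OWWG F=BWWG R=OBRR B=OYBB L=GROG
Query: D face = RYYY

Answer: R Y Y Y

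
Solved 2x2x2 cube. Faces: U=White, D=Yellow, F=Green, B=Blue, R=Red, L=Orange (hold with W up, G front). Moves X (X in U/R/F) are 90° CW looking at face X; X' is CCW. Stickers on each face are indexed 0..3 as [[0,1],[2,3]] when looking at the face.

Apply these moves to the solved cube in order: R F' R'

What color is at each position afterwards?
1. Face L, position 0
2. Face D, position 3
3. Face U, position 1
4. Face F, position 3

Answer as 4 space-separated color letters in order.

Answer: O G W R

Derivation:
After move 1 (R): R=RRRR U=WGWG F=GYGY D=YBYB B=WBWB
After move 2 (F'): F=YYGG U=WGRR R=BRYR D=OOYB L=OGOW
After move 3 (R'): R=RRBY U=WWRW F=YGGR D=OYYG B=BBOB
Query 1: L[0] = O
Query 2: D[3] = G
Query 3: U[1] = W
Query 4: F[3] = R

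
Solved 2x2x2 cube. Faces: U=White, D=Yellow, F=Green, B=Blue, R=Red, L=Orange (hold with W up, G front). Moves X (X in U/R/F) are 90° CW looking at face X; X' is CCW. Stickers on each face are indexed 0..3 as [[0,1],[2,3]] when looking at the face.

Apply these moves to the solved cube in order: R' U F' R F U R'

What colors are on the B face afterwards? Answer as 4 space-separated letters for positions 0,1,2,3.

Answer: O W Y B

Derivation:
After move 1 (R'): R=RRRR U=WBWB F=GWGW D=YGYG B=YBYB
After move 2 (U): U=WWBB F=RRGW R=YBRR B=OOYB L=GWOO
After move 3 (F'): F=RWRG U=WWYR R=GBYR D=WOYG L=GBOB
After move 4 (R): R=YGRB U=WWYG F=RORG D=WYYO B=ROWB
After move 5 (F): F=RRGO U=WWBB R=YGGB D=RYYO L=GWOY
After move 6 (U): U=BWBW F=YGGO R=ROGB B=GWWB L=RROY
After move 7 (R'): R=OBRG U=BWBG F=YWGW D=RGYO B=OWYB
Query: B face = OWYB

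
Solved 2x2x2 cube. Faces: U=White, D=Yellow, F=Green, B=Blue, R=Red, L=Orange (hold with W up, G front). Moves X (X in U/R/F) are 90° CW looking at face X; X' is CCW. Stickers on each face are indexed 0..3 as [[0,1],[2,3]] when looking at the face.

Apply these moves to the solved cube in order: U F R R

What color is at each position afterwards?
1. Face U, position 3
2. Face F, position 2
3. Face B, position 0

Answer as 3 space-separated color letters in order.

After move 1 (U): U=WWWW F=RRGG R=BBRR B=OOBB L=GGOO
After move 2 (F): F=GRGR U=WWOG R=WBWR D=RBYY L=GYOY
After move 3 (R): R=WWRB U=WROR F=GBGY D=RBYO B=GOWB
After move 4 (R): R=RWBW U=WBOY F=GBGO D=RWYG B=RORB
Query 1: U[3] = Y
Query 2: F[2] = G
Query 3: B[0] = R

Answer: Y G R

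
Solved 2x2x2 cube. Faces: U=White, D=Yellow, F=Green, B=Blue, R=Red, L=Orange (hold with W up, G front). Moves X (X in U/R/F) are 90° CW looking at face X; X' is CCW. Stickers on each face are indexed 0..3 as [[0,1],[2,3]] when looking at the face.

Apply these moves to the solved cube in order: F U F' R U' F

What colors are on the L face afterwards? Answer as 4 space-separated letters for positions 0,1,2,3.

Answer: W G O B

Derivation:
After move 1 (F): F=GGGG U=WWOO R=WRWR D=RRYY L=OYOY
After move 2 (U): U=OWOW F=WRGG R=BBWR B=OYBB L=GGOY
After move 3 (F'): F=RGWG U=OWBW R=RBRR D=GYYY L=GWOO
After move 4 (R): R=RRRB U=OGBG F=RYWY D=GBYO B=WYWB
After move 5 (U'): U=GGOB F=GWWY R=RYRB B=RRWB L=WYOO
After move 6 (F): F=WGYW U=GGOY R=OYBB D=RRYO L=WGOB
Query: L face = WGOB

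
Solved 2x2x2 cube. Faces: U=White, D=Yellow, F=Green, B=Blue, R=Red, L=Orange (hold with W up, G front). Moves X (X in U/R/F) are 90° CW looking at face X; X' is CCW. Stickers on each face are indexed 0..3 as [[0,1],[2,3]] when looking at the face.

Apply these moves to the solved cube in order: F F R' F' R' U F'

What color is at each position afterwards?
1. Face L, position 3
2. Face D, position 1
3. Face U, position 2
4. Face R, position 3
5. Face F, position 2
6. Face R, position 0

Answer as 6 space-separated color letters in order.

Answer: Y Y G W R Y

Derivation:
After move 1 (F): F=GGGG U=WWOO R=WRWR D=RRYY L=OYOY
After move 2 (F): F=GGGG U=WWYY R=OROR D=WWYY L=OROR
After move 3 (R'): R=RROO U=WBYB F=GWGY D=WGYG B=YBWB
After move 4 (F'): F=WYGG U=WBRO R=GRWO D=RRYG L=OBOY
After move 5 (R'): R=ROGW U=WWRY F=WBGO D=RYYG B=GBRB
After move 6 (U): U=RWYW F=ROGO R=GBGW B=OBRB L=WBOY
After move 7 (F'): F=OORG U=RWGG R=YBRW D=BYYG L=WWOY
Query 1: L[3] = Y
Query 2: D[1] = Y
Query 3: U[2] = G
Query 4: R[3] = W
Query 5: F[2] = R
Query 6: R[0] = Y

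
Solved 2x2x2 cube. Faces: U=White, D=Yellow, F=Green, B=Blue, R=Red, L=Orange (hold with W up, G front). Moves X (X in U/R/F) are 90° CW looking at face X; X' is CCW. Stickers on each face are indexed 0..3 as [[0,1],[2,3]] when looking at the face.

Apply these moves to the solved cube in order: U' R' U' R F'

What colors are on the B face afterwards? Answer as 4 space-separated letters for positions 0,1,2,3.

After move 1 (U'): U=WWWW F=OOGG R=GGRR B=RRBB L=BBOO
After move 2 (R'): R=GRGR U=WBWR F=OWGW D=YOYG B=YRYB
After move 3 (U'): U=BRWW F=BBGW R=OWGR B=GRYB L=YROO
After move 4 (R): R=GORW U=BBWW F=BOGG D=YYYG B=WRRB
After move 5 (F'): F=OGBG U=BBGR R=YOYW D=ROYG L=YWOW
Query: B face = WRRB

Answer: W R R B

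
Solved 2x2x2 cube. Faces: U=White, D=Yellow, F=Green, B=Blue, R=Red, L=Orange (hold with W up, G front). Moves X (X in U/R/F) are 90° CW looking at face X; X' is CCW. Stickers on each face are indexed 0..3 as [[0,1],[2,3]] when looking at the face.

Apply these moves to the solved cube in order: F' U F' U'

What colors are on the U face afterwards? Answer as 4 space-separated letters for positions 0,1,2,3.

After move 1 (F'): F=GGGG U=WWRR R=YRYR D=OOYY L=OWOW
After move 2 (U): U=RWRW F=YRGG R=BBYR B=OWBB L=GGOW
After move 3 (F'): F=RGYG U=RWBY R=OBOR D=GWYY L=GWOR
After move 4 (U'): U=WYRB F=GWYG R=RGOR B=OBBB L=OWOR
Query: U face = WYRB

Answer: W Y R B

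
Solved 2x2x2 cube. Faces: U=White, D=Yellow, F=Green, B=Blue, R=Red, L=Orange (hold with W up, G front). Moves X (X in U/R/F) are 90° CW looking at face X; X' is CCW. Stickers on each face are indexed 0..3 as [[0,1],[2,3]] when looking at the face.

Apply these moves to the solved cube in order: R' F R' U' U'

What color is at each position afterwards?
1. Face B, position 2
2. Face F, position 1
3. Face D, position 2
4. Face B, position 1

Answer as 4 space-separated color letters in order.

After move 1 (R'): R=RRRR U=WBWB F=GWGW D=YGYG B=YBYB
After move 2 (F): F=GGWW U=WBOO R=WRBR D=RRYG L=OYOG
After move 3 (R'): R=RRWB U=WYOY F=GBWO D=RGYW B=GBRB
After move 4 (U'): U=YYWO F=OYWO R=GBWB B=RRRB L=GBOG
After move 5 (U'): U=YOYW F=GBWO R=OYWB B=GBRB L=RROG
Query 1: B[2] = R
Query 2: F[1] = B
Query 3: D[2] = Y
Query 4: B[1] = B

Answer: R B Y B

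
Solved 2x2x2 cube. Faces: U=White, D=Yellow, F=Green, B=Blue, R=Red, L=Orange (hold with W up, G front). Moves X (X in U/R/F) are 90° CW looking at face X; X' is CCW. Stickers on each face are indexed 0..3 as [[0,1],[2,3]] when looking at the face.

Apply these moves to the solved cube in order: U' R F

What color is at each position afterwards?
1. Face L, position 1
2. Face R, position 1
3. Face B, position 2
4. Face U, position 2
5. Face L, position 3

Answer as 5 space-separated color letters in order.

After move 1 (U'): U=WWWW F=OOGG R=GGRR B=RRBB L=BBOO
After move 2 (R): R=RGRG U=WOWG F=OYGY D=YBYR B=WRWB
After move 3 (F): F=GOYY U=WOOB R=WGGG D=RRYR L=BYOB
Query 1: L[1] = Y
Query 2: R[1] = G
Query 3: B[2] = W
Query 4: U[2] = O
Query 5: L[3] = B

Answer: Y G W O B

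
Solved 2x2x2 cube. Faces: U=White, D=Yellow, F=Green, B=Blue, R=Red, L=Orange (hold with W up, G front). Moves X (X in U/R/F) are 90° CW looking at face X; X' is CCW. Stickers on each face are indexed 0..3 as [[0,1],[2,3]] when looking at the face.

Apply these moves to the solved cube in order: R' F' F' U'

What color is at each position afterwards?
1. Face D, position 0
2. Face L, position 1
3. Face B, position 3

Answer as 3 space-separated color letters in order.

After move 1 (R'): R=RRRR U=WBWB F=GWGW D=YGYG B=YBYB
After move 2 (F'): F=WWGG U=WBRR R=GRYR D=OOYG L=OBOW
After move 3 (F'): F=WGWG U=WBGY R=OROR D=BWYG L=OROR
After move 4 (U'): U=BYWG F=ORWG R=WGOR B=ORYB L=YBOR
Query 1: D[0] = B
Query 2: L[1] = B
Query 3: B[3] = B

Answer: B B B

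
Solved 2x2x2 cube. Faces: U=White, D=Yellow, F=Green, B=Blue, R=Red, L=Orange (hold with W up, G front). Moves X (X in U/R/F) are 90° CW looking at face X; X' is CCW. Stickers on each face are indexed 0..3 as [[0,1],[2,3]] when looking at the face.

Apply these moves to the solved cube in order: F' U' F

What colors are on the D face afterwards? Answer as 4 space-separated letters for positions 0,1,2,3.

After move 1 (F'): F=GGGG U=WWRR R=YRYR D=OOYY L=OWOW
After move 2 (U'): U=WRWR F=OWGG R=GGYR B=YRBB L=BBOW
After move 3 (F): F=GOGW U=WRWB R=WGRR D=YGYY L=BOOO
Query: D face = YGYY

Answer: Y G Y Y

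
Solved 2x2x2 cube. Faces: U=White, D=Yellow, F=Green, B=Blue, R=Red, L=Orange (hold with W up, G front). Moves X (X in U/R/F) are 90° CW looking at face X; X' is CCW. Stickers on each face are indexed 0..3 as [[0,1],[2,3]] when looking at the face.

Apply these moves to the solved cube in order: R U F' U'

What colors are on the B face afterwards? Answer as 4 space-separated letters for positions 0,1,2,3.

Answer: B B W B

Derivation:
After move 1 (R): R=RRRR U=WGWG F=GYGY D=YBYB B=WBWB
After move 2 (U): U=WWGG F=RRGY R=WBRR B=OOWB L=GYOO
After move 3 (F'): F=RYRG U=WWWR R=BBYR D=YOYB L=GGOG
After move 4 (U'): U=WRWW F=GGRG R=RYYR B=BBWB L=OOOG
Query: B face = BBWB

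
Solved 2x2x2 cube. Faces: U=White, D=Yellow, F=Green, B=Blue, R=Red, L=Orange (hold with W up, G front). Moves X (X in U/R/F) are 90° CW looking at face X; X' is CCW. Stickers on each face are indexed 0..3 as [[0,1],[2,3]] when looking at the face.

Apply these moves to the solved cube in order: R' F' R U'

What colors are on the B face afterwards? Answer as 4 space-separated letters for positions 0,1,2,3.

After move 1 (R'): R=RRRR U=WBWB F=GWGW D=YGYG B=YBYB
After move 2 (F'): F=WWGG U=WBRR R=GRYR D=OOYG L=OBOW
After move 3 (R): R=YGRR U=WWRG F=WOGG D=OYYY B=RBBB
After move 4 (U'): U=WGWR F=OBGG R=WORR B=YGBB L=RBOW
Query: B face = YGBB

Answer: Y G B B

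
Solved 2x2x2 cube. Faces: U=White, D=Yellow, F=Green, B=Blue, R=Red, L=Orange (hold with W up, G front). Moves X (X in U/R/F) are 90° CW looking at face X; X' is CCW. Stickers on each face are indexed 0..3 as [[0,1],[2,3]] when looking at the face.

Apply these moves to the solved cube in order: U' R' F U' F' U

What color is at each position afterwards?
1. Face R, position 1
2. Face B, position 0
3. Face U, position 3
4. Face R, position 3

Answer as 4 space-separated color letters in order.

After move 1 (U'): U=WWWW F=OOGG R=GGRR B=RRBB L=BBOO
After move 2 (R'): R=GRGR U=WBWR F=OWGW D=YOYG B=YRYB
After move 3 (F): F=GOWW U=WBOB R=WRRR D=GGYG L=BYOO
After move 4 (U'): U=BBWO F=BYWW R=GORR B=WRYB L=YROO
After move 5 (F'): F=YWBW U=BBGR R=GOGR D=ROYG L=YOOW
After move 6 (U): U=GBRB F=GOBW R=WRGR B=YOYB L=YWOW
Query 1: R[1] = R
Query 2: B[0] = Y
Query 3: U[3] = B
Query 4: R[3] = R

Answer: R Y B R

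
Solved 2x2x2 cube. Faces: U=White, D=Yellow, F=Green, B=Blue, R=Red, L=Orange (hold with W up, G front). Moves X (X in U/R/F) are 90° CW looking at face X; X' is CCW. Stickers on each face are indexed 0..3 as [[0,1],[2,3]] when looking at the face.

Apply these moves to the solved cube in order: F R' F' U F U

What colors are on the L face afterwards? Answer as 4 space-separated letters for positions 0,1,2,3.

Answer: G G O Y

Derivation:
After move 1 (F): F=GGGG U=WWOO R=WRWR D=RRYY L=OYOY
After move 2 (R'): R=RRWW U=WBOB F=GWGO D=RGYG B=YBRB
After move 3 (F'): F=WOGG U=WBRW R=GRRW D=YYYG L=OBOO
After move 4 (U): U=RWWB F=GRGG R=YBRW B=OBRB L=WOOO
After move 5 (F): F=GGGR U=RWOO R=WBBW D=RYYG L=WYOY
After move 6 (U): U=OROW F=WBGR R=OBBW B=WYRB L=GGOY
Query: L face = GGOY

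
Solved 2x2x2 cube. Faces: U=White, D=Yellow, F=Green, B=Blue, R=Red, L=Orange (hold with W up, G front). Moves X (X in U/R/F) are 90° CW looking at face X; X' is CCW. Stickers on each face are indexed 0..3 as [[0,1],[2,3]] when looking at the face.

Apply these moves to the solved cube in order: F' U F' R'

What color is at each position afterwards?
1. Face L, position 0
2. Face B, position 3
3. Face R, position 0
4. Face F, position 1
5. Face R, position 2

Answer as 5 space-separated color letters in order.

Answer: G B B W O

Derivation:
After move 1 (F'): F=GGGG U=WWRR R=YRYR D=OOYY L=OWOW
After move 2 (U): U=RWRW F=YRGG R=BBYR B=OWBB L=GGOW
After move 3 (F'): F=RGYG U=RWBY R=OBOR D=GWYY L=GWOR
After move 4 (R'): R=BROO U=RBBO F=RWYY D=GGYG B=YWWB
Query 1: L[0] = G
Query 2: B[3] = B
Query 3: R[0] = B
Query 4: F[1] = W
Query 5: R[2] = O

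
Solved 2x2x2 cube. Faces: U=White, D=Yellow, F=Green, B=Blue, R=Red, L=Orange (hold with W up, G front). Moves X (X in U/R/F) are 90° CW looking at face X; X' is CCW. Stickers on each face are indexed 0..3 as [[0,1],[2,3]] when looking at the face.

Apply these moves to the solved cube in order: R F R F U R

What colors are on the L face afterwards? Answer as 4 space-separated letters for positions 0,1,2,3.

After move 1 (R): R=RRRR U=WGWG F=GYGY D=YBYB B=WBWB
After move 2 (F): F=GGYY U=WGOO R=WRGR D=RRYB L=OYOB
After move 3 (R): R=GWRR U=WGOY F=GRYB D=RWYW B=OBGB
After move 4 (F): F=YGBR U=WGBY R=OWYR D=RGYW L=OROW
After move 5 (U): U=BWYG F=OWBR R=OBYR B=ORGB L=YGOW
After move 6 (R): R=YORB U=BWYR F=OGBW D=RGYO B=GRWB
Query: L face = YGOW

Answer: Y G O W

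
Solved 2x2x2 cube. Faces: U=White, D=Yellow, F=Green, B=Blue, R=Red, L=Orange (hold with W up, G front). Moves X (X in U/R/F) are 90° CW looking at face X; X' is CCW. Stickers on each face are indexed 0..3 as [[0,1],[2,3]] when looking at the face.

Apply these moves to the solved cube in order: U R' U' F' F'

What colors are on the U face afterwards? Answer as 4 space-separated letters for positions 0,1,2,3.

Answer: B O R Y

Derivation:
After move 1 (U): U=WWWW F=RRGG R=BBRR B=OOBB L=GGOO
After move 2 (R'): R=BRBR U=WBWO F=RWGW D=YRYG B=YOYB
After move 3 (U'): U=BOWW F=GGGW R=RWBR B=BRYB L=YOOO
After move 4 (F'): F=GWGG U=BORB R=RWYR D=OOYG L=YWOW
After move 5 (F'): F=WGGG U=BORY R=OWOR D=WWYG L=YBOR
Query: U face = BORY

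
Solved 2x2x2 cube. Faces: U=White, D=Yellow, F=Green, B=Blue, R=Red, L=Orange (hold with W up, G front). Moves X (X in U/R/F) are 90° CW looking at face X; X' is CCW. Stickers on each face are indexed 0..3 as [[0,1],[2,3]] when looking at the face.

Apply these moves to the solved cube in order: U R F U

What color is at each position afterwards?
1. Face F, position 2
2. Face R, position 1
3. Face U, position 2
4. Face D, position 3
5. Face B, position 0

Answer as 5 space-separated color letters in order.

Answer: Y O G O G

Derivation:
After move 1 (U): U=WWWW F=RRGG R=BBRR B=OOBB L=GGOO
After move 2 (R): R=RBRB U=WRWG F=RYGY D=YBYO B=WOWB
After move 3 (F): F=GRYY U=WROG R=WBGB D=RRYO L=GYOB
After move 4 (U): U=OWGR F=WBYY R=WOGB B=GYWB L=GROB
Query 1: F[2] = Y
Query 2: R[1] = O
Query 3: U[2] = G
Query 4: D[3] = O
Query 5: B[0] = G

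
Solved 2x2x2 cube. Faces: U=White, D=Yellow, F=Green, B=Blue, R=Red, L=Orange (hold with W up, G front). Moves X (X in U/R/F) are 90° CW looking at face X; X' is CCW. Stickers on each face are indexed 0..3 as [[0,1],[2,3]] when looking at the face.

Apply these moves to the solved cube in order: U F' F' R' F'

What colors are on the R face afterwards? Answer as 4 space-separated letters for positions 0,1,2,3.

After move 1 (U): U=WWWW F=RRGG R=BBRR B=OOBB L=GGOO
After move 2 (F'): F=RGRG U=WWBR R=YBYR D=GOYY L=GWOW
After move 3 (F'): F=GGRR U=WWYY R=OBGR D=WWYY L=GROB
After move 4 (R'): R=BROG U=WBYO F=GWRY D=WGYR B=YOWB
After move 5 (F'): F=WYGR U=WBBO R=GRWG D=RBYR L=GOOY
Query: R face = GRWG

Answer: G R W G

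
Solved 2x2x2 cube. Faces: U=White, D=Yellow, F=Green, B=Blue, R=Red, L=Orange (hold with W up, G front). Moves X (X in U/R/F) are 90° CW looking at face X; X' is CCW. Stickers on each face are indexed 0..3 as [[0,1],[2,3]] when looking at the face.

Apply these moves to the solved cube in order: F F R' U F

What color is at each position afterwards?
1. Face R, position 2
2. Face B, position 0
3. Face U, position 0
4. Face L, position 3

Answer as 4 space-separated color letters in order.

After move 1 (F): F=GGGG U=WWOO R=WRWR D=RRYY L=OYOY
After move 2 (F): F=GGGG U=WWYY R=OROR D=WWYY L=OROR
After move 3 (R'): R=RROO U=WBYB F=GWGY D=WGYG B=YBWB
After move 4 (U): U=YWBB F=RRGY R=YBOO B=ORWB L=GWOR
After move 5 (F): F=GRYR U=YWRW R=BBBO D=OYYG L=GWOG
Query 1: R[2] = B
Query 2: B[0] = O
Query 3: U[0] = Y
Query 4: L[3] = G

Answer: B O Y G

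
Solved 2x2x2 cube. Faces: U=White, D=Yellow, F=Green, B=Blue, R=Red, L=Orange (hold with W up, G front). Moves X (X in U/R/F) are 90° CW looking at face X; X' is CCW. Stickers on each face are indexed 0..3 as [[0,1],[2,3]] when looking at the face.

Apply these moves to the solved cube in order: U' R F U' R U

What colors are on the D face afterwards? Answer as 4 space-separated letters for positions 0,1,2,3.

After move 1 (U'): U=WWWW F=OOGG R=GGRR B=RRBB L=BBOO
After move 2 (R): R=RGRG U=WOWG F=OYGY D=YBYR B=WRWB
After move 3 (F): F=GOYY U=WOOB R=WGGG D=RRYR L=BYOB
After move 4 (U'): U=OBWO F=BYYY R=GOGG B=WGWB L=WROB
After move 5 (R): R=GGGO U=OYWY F=BRYR D=RWYW B=OGBB
After move 6 (U): U=WOYY F=GGYR R=OGGO B=WRBB L=BROB
Query: D face = RWYW

Answer: R W Y W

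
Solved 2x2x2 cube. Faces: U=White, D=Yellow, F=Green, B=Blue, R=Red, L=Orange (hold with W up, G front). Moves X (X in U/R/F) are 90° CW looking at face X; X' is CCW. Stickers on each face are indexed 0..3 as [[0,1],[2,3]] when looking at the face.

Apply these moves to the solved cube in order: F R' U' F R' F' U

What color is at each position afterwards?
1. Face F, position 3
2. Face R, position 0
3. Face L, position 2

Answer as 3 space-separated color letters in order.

Answer: O G O

Derivation:
After move 1 (F): F=GGGG U=WWOO R=WRWR D=RRYY L=OYOY
After move 2 (R'): R=RRWW U=WBOB F=GWGO D=RGYG B=YBRB
After move 3 (U'): U=BBWO F=OYGO R=GWWW B=RRRB L=YBOY
After move 4 (F): F=GOOY U=BBYB R=WWOW D=WGYG L=YROG
After move 5 (R'): R=WWWO U=BRYR F=GBOB D=WOYY B=GRGB
After move 6 (F'): F=BBGO U=BRWW R=OWWO D=RGYY L=YROY
After move 7 (U): U=WBWR F=OWGO R=GRWO B=YRGB L=BBOY
Query 1: F[3] = O
Query 2: R[0] = G
Query 3: L[2] = O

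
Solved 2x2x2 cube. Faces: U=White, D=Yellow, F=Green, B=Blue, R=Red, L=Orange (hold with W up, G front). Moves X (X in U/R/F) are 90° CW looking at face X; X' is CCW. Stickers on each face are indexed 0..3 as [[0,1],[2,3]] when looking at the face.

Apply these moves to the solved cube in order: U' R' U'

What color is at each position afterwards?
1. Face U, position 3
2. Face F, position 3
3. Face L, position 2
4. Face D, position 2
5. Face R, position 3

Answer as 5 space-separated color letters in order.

After move 1 (U'): U=WWWW F=OOGG R=GGRR B=RRBB L=BBOO
After move 2 (R'): R=GRGR U=WBWR F=OWGW D=YOYG B=YRYB
After move 3 (U'): U=BRWW F=BBGW R=OWGR B=GRYB L=YROO
Query 1: U[3] = W
Query 2: F[3] = W
Query 3: L[2] = O
Query 4: D[2] = Y
Query 5: R[3] = R

Answer: W W O Y R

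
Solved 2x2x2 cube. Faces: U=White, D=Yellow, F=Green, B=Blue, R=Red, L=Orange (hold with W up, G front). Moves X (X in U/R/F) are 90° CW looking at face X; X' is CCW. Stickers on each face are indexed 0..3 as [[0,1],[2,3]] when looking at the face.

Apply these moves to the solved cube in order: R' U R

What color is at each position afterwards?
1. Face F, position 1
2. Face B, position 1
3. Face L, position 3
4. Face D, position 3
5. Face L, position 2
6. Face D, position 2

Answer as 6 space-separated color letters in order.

After move 1 (R'): R=RRRR U=WBWB F=GWGW D=YGYG B=YBYB
After move 2 (U): U=WWBB F=RRGW R=YBRR B=OOYB L=GWOO
After move 3 (R): R=RYRB U=WRBW F=RGGG D=YYYO B=BOWB
Query 1: F[1] = G
Query 2: B[1] = O
Query 3: L[3] = O
Query 4: D[3] = O
Query 5: L[2] = O
Query 6: D[2] = Y

Answer: G O O O O Y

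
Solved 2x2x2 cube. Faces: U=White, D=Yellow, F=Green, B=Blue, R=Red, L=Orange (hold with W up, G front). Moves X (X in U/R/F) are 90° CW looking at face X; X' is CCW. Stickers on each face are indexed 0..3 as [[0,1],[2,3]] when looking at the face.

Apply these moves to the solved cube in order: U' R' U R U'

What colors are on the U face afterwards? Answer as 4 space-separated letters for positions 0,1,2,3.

Answer: R W W R

Derivation:
After move 1 (U'): U=WWWW F=OOGG R=GGRR B=RRBB L=BBOO
After move 2 (R'): R=GRGR U=WBWR F=OWGW D=YOYG B=YRYB
After move 3 (U): U=WWRB F=GRGW R=YRGR B=BBYB L=OWOO
After move 4 (R): R=GYRR U=WRRW F=GOGG D=YYYB B=BBWB
After move 5 (U'): U=RWWR F=OWGG R=GORR B=GYWB L=BBOO
Query: U face = RWWR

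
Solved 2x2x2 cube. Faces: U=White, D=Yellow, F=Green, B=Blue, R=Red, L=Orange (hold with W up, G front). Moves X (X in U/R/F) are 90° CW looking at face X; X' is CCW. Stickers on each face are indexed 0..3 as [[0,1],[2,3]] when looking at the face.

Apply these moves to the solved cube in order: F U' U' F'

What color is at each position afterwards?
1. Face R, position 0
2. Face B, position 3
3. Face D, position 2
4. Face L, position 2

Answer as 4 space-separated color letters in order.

After move 1 (F): F=GGGG U=WWOO R=WRWR D=RRYY L=OYOY
After move 2 (U'): U=WOWO F=OYGG R=GGWR B=WRBB L=BBOY
After move 3 (U'): U=OOWW F=BBGG R=OYWR B=GGBB L=WROY
After move 4 (F'): F=BGBG U=OOOW R=RYRR D=RYYY L=WWOW
Query 1: R[0] = R
Query 2: B[3] = B
Query 3: D[2] = Y
Query 4: L[2] = O

Answer: R B Y O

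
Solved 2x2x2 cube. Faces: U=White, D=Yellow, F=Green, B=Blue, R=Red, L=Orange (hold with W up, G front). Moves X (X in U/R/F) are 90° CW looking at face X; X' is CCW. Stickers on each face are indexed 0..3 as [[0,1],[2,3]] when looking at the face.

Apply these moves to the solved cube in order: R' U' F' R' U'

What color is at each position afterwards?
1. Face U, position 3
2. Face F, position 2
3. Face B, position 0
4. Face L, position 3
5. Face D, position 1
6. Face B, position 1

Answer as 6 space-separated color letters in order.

After move 1 (R'): R=RRRR U=WBWB F=GWGW D=YGYG B=YBYB
After move 2 (U'): U=BBWW F=OOGW R=GWRR B=RRYB L=YBOO
After move 3 (F'): F=OWOG U=BBGR R=GWYR D=BOYG L=YWOW
After move 4 (R'): R=WRGY U=BYGR F=OBOR D=BWYG B=GROB
After move 5 (U'): U=YRBG F=YWOR R=OBGY B=WROB L=GROW
Query 1: U[3] = G
Query 2: F[2] = O
Query 3: B[0] = W
Query 4: L[3] = W
Query 5: D[1] = W
Query 6: B[1] = R

Answer: G O W W W R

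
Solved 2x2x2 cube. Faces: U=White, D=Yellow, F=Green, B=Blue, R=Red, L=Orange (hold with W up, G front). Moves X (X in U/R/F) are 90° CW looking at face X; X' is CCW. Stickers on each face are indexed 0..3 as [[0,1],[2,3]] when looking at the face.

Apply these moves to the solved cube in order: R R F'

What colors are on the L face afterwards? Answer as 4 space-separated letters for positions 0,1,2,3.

After move 1 (R): R=RRRR U=WGWG F=GYGY D=YBYB B=WBWB
After move 2 (R): R=RRRR U=WYWY F=GBGB D=YWYW B=GBGB
After move 3 (F'): F=BBGG U=WYRR R=WRYR D=OOYW L=OYOW
Query: L face = OYOW

Answer: O Y O W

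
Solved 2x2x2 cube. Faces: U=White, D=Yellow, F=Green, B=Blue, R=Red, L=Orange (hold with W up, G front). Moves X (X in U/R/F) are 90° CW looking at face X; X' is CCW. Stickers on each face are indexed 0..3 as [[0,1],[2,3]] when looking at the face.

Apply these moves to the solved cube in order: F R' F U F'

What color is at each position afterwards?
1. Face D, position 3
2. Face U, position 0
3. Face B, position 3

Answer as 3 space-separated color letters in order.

After move 1 (F): F=GGGG U=WWOO R=WRWR D=RRYY L=OYOY
After move 2 (R'): R=RRWW U=WBOB F=GWGO D=RGYG B=YBRB
After move 3 (F): F=GGOW U=WBYY R=ORBW D=WRYG L=OROG
After move 4 (U): U=YWYB F=OROW R=YBBW B=ORRB L=GGOG
After move 5 (F'): F=RWOO U=YWYB R=RBWW D=GGYG L=GBOY
Query 1: D[3] = G
Query 2: U[0] = Y
Query 3: B[3] = B

Answer: G Y B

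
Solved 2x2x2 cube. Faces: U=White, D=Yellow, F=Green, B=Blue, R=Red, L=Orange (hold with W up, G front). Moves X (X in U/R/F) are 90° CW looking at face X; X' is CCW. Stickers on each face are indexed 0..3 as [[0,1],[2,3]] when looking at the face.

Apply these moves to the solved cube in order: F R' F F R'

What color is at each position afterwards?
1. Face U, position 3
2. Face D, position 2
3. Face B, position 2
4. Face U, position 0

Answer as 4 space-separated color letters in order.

After move 1 (F): F=GGGG U=WWOO R=WRWR D=RRYY L=OYOY
After move 2 (R'): R=RRWW U=WBOB F=GWGO D=RGYG B=YBRB
After move 3 (F): F=GGOW U=WBYY R=ORBW D=WRYG L=OROG
After move 4 (F): F=OGWG U=WBGR R=YRYW D=BOYG L=OWOR
After move 5 (R'): R=RWYY U=WRGY F=OBWR D=BGYG B=GBOB
Query 1: U[3] = Y
Query 2: D[2] = Y
Query 3: B[2] = O
Query 4: U[0] = W

Answer: Y Y O W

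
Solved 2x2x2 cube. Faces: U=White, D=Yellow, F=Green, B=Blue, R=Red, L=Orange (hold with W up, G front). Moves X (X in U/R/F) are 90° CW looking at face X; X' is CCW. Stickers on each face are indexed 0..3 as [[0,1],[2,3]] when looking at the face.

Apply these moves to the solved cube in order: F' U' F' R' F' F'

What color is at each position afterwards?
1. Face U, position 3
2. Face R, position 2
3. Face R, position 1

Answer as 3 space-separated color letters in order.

Answer: B R R

Derivation:
After move 1 (F'): F=GGGG U=WWRR R=YRYR D=OOYY L=OWOW
After move 2 (U'): U=WRWR F=OWGG R=GGYR B=YRBB L=BBOW
After move 3 (F'): F=WGOG U=WRGY R=OGOR D=BWYY L=BROW
After move 4 (R'): R=GROO U=WBGY F=WROY D=BGYG B=YRWB
After move 5 (F'): F=RYWO U=WBGO R=GRBO D=RWYG L=BYOG
After move 6 (F'): F=YORW U=WBGB R=WRRO D=YGYG L=BOOG
Query 1: U[3] = B
Query 2: R[2] = R
Query 3: R[1] = R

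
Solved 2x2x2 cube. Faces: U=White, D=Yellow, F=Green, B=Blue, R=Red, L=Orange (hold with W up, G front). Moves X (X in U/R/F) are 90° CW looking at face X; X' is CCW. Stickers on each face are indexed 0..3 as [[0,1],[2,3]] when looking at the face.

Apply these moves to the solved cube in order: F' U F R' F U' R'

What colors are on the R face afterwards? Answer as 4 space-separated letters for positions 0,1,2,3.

After move 1 (F'): F=GGGG U=WWRR R=YRYR D=OOYY L=OWOW
After move 2 (U): U=RWRW F=YRGG R=BBYR B=OWBB L=GGOW
After move 3 (F): F=GYGR U=RWWG R=RBWR D=YBYY L=GOOO
After move 4 (R'): R=BRRW U=RBWO F=GWGG D=YYYR B=YWBB
After move 5 (F): F=GGGW U=RBOO R=WROW D=RBYR L=GYOY
After move 6 (U'): U=BORO F=GYGW R=GGOW B=WRBB L=YWOY
After move 7 (R'): R=GWGO U=BBRW F=GOGO D=RYYW B=RRBB
Query: R face = GWGO

Answer: G W G O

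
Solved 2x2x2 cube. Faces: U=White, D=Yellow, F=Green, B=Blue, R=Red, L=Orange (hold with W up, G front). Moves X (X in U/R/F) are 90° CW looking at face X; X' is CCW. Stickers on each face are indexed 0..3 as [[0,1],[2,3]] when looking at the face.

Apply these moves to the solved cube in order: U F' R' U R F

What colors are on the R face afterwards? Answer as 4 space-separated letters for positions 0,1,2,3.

After move 1 (U): U=WWWW F=RRGG R=BBRR B=OOBB L=GGOO
After move 2 (F'): F=RGRG U=WWBR R=YBYR D=GOYY L=GWOW
After move 3 (R'): R=BRYY U=WBBO F=RWRR D=GGYG B=YOOB
After move 4 (U): U=BWOB F=BRRR R=YOYY B=GWOB L=RWOW
After move 5 (R): R=YYYO U=BROR F=BGRG D=GOYG B=BWWB
After move 6 (F): F=RBGG U=BRWW R=OYRO D=YYYG L=RGOO
Query: R face = OYRO

Answer: O Y R O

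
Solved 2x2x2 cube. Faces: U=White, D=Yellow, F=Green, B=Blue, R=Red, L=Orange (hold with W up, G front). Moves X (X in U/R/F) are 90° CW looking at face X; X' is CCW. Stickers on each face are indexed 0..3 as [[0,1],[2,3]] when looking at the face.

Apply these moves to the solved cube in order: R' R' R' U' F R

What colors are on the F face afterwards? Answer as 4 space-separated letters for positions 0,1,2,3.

After move 1 (R'): R=RRRR U=WBWB F=GWGW D=YGYG B=YBYB
After move 2 (R'): R=RRRR U=WYWY F=GBGB D=YWYW B=GBGB
After move 3 (R'): R=RRRR U=WGWG F=GYGY D=YBYB B=WBWB
After move 4 (U'): U=GGWW F=OOGY R=GYRR B=RRWB L=WBOO
After move 5 (F): F=GOYO U=GGOB R=WYWR D=RGYB L=WYOB
After move 6 (R): R=WWRY U=GOOO F=GGYB D=RWYR B=BRGB
Query: F face = GGYB

Answer: G G Y B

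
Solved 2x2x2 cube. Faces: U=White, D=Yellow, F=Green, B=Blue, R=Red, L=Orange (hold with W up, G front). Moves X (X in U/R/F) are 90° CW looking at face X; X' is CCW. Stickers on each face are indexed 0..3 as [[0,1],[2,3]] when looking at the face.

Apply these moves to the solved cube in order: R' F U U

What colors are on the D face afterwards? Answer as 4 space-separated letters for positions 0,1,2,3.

After move 1 (R'): R=RRRR U=WBWB F=GWGW D=YGYG B=YBYB
After move 2 (F): F=GGWW U=WBOO R=WRBR D=RRYG L=OYOG
After move 3 (U): U=OWOB F=WRWW R=YBBR B=OYYB L=GGOG
After move 4 (U): U=OOBW F=YBWW R=OYBR B=GGYB L=WROG
Query: D face = RRYG

Answer: R R Y G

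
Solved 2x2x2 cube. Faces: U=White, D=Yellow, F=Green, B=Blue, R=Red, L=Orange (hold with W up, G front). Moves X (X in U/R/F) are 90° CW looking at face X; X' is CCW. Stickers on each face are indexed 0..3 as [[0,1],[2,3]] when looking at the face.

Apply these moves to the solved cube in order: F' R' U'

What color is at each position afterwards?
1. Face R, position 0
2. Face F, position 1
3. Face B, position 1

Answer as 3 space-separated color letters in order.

After move 1 (F'): F=GGGG U=WWRR R=YRYR D=OOYY L=OWOW
After move 2 (R'): R=RRYY U=WBRB F=GWGR D=OGYG B=YBOB
After move 3 (U'): U=BBWR F=OWGR R=GWYY B=RROB L=YBOW
Query 1: R[0] = G
Query 2: F[1] = W
Query 3: B[1] = R

Answer: G W R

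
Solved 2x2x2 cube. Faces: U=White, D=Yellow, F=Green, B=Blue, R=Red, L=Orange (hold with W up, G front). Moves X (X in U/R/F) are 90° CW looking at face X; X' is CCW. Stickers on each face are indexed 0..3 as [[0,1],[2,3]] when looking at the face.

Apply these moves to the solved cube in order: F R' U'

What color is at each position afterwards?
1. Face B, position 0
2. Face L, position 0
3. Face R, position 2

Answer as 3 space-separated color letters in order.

After move 1 (F): F=GGGG U=WWOO R=WRWR D=RRYY L=OYOY
After move 2 (R'): R=RRWW U=WBOB F=GWGO D=RGYG B=YBRB
After move 3 (U'): U=BBWO F=OYGO R=GWWW B=RRRB L=YBOY
Query 1: B[0] = R
Query 2: L[0] = Y
Query 3: R[2] = W

Answer: R Y W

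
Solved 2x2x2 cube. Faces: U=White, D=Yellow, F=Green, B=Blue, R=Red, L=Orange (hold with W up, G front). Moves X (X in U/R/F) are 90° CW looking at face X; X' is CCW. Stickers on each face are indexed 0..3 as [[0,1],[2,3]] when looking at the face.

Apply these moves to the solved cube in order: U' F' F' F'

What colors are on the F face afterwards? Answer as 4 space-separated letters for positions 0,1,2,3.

Answer: G O G O

Derivation:
After move 1 (U'): U=WWWW F=OOGG R=GGRR B=RRBB L=BBOO
After move 2 (F'): F=OGOG U=WWGR R=YGYR D=BOYY L=BWOW
After move 3 (F'): F=GGOO U=WWYY R=OGBR D=WWYY L=BROG
After move 4 (F'): F=GOGO U=WWOB R=WGWR D=RGYY L=BYOY
Query: F face = GOGO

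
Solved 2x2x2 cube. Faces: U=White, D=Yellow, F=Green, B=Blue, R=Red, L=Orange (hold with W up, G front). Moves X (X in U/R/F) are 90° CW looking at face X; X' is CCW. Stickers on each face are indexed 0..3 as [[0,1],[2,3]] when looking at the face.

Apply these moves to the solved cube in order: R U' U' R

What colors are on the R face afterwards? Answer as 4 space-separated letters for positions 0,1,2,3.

After move 1 (R): R=RRRR U=WGWG F=GYGY D=YBYB B=WBWB
After move 2 (U'): U=GGWW F=OOGY R=GYRR B=RRWB L=WBOO
After move 3 (U'): U=GWGW F=WBGY R=OORR B=GYWB L=RROO
After move 4 (R): R=RORO U=GBGY F=WBGB D=YWYG B=WYWB
Query: R face = RORO

Answer: R O R O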